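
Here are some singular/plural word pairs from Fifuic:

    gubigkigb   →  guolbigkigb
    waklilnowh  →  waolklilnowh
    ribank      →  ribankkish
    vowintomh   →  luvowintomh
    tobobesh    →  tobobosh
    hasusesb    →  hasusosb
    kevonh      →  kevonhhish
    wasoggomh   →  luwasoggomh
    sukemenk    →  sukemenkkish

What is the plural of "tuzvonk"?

waklilnowh and kevonh both end in -h yet inflect differently (waolklilnowh, kevonhhish), so the final letter is not what conditions the rule; the second-to-last letter is.
"tuzvonk" has second-to-last letter 'n'. The stems whose second-to-last letter is 'n' (kevonh → kevonhhish, ribank → ribankkish, sukemenk → sukemenkkish) double the final consonant and add -ish.
The other patterns: stems whose second-to-last letter is 'g' or 'w' insert -ol- after the first vowel; stems whose second-to-last letter is 'm' add the prefix lu-; stems whose second-to-last letter is 's' change the last vowel to 'o'.
So tuzvonk → tuzvonkkish.

tuzvonkkish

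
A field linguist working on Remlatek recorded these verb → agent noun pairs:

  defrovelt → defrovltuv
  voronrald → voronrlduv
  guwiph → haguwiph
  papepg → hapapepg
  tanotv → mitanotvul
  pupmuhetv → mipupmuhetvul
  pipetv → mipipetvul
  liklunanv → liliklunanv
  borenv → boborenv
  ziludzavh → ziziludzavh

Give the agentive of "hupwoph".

tanotv and liklunanv both end in -v yet inflect differently (mitanotvul, liliklunanv), so the final letter is not what conditions the rule; the second-to-last letter is.
"hupwoph" has second-to-last letter 'p'. The stems whose second-to-last letter is 'p' (guwiph → haguwiph, papepg → hapapepg) add the prefix ha-.
The other patterns: stems whose second-to-last letter is 'l' delete the last vowel and add -uv; stems whose second-to-last letter is 't' add mi- … -ul around the stem; stems whose second-to-last letter is 'n' or 'v' repeat the first consonant+vowel as a prefix.
So hupwoph → hahupwoph.

hahupwoph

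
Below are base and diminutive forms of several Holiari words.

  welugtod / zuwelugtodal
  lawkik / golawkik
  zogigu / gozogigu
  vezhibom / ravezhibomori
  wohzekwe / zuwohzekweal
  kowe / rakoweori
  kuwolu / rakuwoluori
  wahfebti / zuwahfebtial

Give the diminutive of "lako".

wohzekwe and kowe both end in -e yet inflect differently (zuwohzekweal, rakoweori), so the final letter is not what conditions the rule; the first letter is.
"lako" begins with l-. The one such stem in the data (lawkik → golawkik) adds the prefix go-, so the same rule applies.
So lako → golako.

golako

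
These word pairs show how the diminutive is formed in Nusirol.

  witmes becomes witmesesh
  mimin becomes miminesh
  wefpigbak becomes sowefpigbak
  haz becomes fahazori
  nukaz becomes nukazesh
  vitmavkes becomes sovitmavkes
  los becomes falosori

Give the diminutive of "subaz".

haz and nukaz both end in -z yet inflect differently (fahazori, nukazesh), so the final letter is not what conditions the rule; the number of vowels is.
"subaz" has 2 vowels. The stems with 2 vowels (nukaz → nukazesh, witmes → witmesesh, mimin → miminesh) add -esh.
The other patterns: stems with 1 vowel add fa- … -ori around the stem; stems with 3 vowels add the prefix so-.
So subaz → subazesh.

subazesh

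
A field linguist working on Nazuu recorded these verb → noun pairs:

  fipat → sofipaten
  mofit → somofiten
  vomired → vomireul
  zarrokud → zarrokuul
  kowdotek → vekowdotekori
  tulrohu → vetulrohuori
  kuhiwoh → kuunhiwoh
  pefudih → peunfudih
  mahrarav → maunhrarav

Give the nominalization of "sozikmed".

vomired and kowdotek both have last vowel 'e' yet inflect differently (vomireul, vekowdotekori), so the last vowel is not what conditions the rule; the final letter is.
"sozikmed" ends in -d. The stems ending in -d (vomired → vomireul, zarrokud → zarrokuul) drop the final letter and add -ul.
So sozikmed → sozikmeul.

sozikmeul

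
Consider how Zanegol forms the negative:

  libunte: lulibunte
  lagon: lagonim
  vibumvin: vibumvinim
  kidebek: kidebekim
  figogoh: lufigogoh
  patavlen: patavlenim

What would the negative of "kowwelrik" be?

figogoh and lagon both have last vowel 'o' yet inflect differently (lufigogoh, lagonim), so the last vowel is not what conditions the rule; the final letter is.
"kowwelrik" ends in -k. The one such stem in the data (kidebek → kidebekim) adds -im, so the same rule applies.
The other pattern: stems ending in -e or -h add the prefix lu-.
So kowwelrik → kowwelrikim.

kowwelrikim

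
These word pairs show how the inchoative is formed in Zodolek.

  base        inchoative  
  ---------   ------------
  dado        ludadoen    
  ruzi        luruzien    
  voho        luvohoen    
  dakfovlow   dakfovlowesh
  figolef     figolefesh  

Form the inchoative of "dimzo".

ludimzoen

dado and dakfovlow both have last vowel 'o' yet inflect differently (ludadoen, dakfovlowesh), so the last vowel is not what conditions the rule; whether the stem ends in a vowel or a consonant is.
"dimzo" ends in a vowel. The stems ending in a vowel (dado → ludadoen, ruzi → luruzien, voho → luvohoen) add lu- … -en around the stem.
The other pattern: stems ending in a consonant add -esh.
So dimzo → ludimzoen.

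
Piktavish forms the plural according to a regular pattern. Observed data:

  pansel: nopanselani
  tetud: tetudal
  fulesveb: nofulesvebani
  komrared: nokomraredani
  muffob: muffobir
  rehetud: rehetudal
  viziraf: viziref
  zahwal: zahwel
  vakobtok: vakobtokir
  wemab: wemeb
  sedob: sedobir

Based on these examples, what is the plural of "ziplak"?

ziplek

"ziplak" has last vowel 'a'. The stems whose last vowel is 'a' (viziraf → viziref, zahwal → zahwel, wemab → wemeb) change the last vowel to 'e'.
So ziplak → ziplek.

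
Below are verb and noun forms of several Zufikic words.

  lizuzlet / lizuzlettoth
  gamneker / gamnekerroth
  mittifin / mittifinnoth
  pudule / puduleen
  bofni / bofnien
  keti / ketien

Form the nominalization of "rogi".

rogien

lizuzlet and pudule both have last vowel 'e' yet inflect differently (lizuzlettoth, puduleen), so the last vowel is not what conditions the rule; whether the stem ends in a vowel or a consonant is.
"rogi" ends in a vowel. The stems ending in a vowel (pudule → puduleen, bofni → bofnien, keti → ketien) add -en.
So rogi → rogien.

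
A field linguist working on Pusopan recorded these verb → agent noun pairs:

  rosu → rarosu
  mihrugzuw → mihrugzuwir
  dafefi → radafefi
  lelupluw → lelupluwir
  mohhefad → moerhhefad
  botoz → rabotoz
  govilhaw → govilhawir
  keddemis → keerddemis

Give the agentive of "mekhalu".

mohhefad and govilhaw both have last vowel 'a' yet inflect differently (moerhhefad, govilhawir), so the last vowel is not what conditions the rule; the final letter is.
"mekhalu" ends in -u. The one such stem in the data (rosu → rarosu) adds the prefix ra-, so the same rule applies.
So mekhalu → ramekhalu.

ramekhalu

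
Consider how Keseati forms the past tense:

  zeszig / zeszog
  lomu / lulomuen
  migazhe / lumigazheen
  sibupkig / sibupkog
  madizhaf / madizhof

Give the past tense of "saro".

migazhe and madizhaf both begin with m- yet inflect differently (lumigazheen, madizhof), so the first letter is not what conditions the rule; whether the stem ends in a vowel or a consonant is.
"saro" ends in a vowel. The stems ending in a vowel (lomu → lulomuen, migazhe → lumigazheen) add lu- … -en around the stem.
So saro → lusaroen.

lusaroen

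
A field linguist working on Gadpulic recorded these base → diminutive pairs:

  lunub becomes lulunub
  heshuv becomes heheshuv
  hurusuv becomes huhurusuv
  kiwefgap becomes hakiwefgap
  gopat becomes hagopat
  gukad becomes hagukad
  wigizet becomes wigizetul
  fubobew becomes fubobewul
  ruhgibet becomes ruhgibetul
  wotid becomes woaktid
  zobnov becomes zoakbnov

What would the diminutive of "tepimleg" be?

tepimlegul

gopat and wigizet both end in -t yet inflect differently (hagopat, wigizetul), so the final letter is not what conditions the rule; the last vowel is.
"tepimleg" has last vowel 'e'. The stems whose last vowel is 'e' (wigizet → wigizetul, fubobew → fubobewul, ruhgibet → ruhgibetul) add -ul.
The other patterns: stems whose last vowel is 'u' repeat the first consonant+vowel as a prefix; stems whose last vowel is 'a' add the prefix ha-; stems whose last vowel is 'i' or 'o' insert -ak- after the first vowel.
So tepimleg → tepimlegul.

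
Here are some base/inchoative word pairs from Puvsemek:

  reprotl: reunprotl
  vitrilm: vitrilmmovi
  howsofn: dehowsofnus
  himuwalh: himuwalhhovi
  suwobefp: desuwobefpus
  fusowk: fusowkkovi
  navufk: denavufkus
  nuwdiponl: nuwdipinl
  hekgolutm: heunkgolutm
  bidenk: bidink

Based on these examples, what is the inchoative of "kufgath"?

reprotl and nuwdiponl both end in -l yet inflect differently (reunprotl, nuwdipinl), so the final letter is not what conditions the rule; the second-to-last letter is.
"kufgath" has second-to-last letter 't'. The stems whose second-to-last letter is 't' (reprotl → reunprotl, hekgolutm → heunkgolutm) insert -un- after the first vowel.
The other patterns: stems whose second-to-last letter is 'n' change the last vowel to 'i'; stems whose second-to-last letter is 'f' add de- … -us around the stem; stems whose second-to-last letter is 'l' or 'w' double the final consonant and add -ovi.
So kufgath → kuunfgath.

kuunfgath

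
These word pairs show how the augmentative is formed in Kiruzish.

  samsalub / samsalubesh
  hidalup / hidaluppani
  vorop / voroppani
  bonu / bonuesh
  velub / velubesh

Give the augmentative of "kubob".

kubobesh

hidalup and velub both have last vowel 'u' yet inflect differently (hidaluppani, velubesh), so the last vowel is not what conditions the rule; the final letter is.
"kubob" ends in -b. The stems ending in -b (velub → velubesh, samsalub → samsalubesh) add -esh.
So kubob → kubobesh.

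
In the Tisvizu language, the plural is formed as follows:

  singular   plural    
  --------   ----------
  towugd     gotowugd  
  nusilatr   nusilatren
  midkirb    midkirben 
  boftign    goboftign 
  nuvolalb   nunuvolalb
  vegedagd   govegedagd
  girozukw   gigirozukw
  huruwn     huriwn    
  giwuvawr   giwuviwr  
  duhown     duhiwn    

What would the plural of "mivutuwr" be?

mivutiwr

boftign and duhown both end in -n yet inflect differently (goboftign, duhiwn), so the final letter is not what conditions the rule; the second-to-last letter is.
"mivutuwr" has second-to-last letter 'w'. The stems whose second-to-last letter is 'w' (duhown → duhiwn, giwuvawr → giwuviwr, huruwn → huriwn) change the last vowel to 'i'.
The other patterns: stems whose second-to-last letter is 'g' add the prefix go-; stems whose second-to-last letter is 'r' or 't' add -en; stems whose second-to-last letter is 'k' or 'l' repeat the first consonant+vowel as a prefix.
So mivutuwr → mivutiwr.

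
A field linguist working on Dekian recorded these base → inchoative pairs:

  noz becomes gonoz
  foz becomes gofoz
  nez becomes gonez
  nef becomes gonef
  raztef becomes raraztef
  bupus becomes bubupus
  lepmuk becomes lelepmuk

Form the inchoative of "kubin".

kukubin

"kubin" has 2 vowels. The stems with 2 vowels (raztef → raraztef, bupus → bubupus, lepmuk → lelepmuk) repeat the first consonant+vowel as a prefix.
The other pattern: stems with 1 vowel add the prefix go-.
So kubin → kukubin.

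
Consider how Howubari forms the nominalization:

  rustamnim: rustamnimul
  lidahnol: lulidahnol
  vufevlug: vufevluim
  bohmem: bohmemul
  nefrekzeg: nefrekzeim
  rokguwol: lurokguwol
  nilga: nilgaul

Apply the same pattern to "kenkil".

lukenkil

"kenkil" ends in -l. The stems ending in -l (rokguwol → lurokguwol, lidahnol → lulidahnol) add the prefix lu-.
The other patterns: stems ending in -g drop the final letter and add -im; stems ending in -a or -m add -ul.
So kenkil → lukenkil.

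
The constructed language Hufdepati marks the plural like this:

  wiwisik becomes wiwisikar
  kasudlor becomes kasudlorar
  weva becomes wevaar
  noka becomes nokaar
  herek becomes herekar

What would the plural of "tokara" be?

tokaraar

Every pair shown (wiwisik → wiwisikar, kasudlor → kasudlorar, weva → wevaar, …) follows the same rule: add -ar.
So tokara → tokaraar.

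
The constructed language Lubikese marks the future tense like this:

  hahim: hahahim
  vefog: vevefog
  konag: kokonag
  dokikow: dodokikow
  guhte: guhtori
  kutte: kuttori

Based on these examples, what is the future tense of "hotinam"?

hohotinam

kutte and konag both begin with k- yet inflect differently (kuttori, kokonag), so the first letter is not what conditions the rule; whether the stem ends in a vowel or a consonant is.
"hotinam" ends in a consonant. The stems ending in a consonant (konag → kokonag, dokikow → dodokikow, vefog → vevefog) repeat the first consonant+vowel as a prefix.
So hotinam → hohotinam.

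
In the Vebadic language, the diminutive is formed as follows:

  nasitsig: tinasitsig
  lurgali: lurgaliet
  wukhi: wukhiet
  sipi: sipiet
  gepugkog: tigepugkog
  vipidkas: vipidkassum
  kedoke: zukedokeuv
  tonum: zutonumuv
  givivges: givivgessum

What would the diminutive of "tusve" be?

zutusveuv

nasitsig and wukhi both have last vowel 'i' yet inflect differently (tinasitsig, wukhiet), so the last vowel is not what conditions the rule; the final letter is.
"tusve" ends in -e. The one such stem in the data (kedoke → zukedokeuv) adds zu- … -uv around the stem, so the same rule applies.
The other patterns: stems ending in -s double the final consonant and add -um; stems ending in -g add the prefix ti-; stems ending in -i add -et.
So tusve → zutusveuv.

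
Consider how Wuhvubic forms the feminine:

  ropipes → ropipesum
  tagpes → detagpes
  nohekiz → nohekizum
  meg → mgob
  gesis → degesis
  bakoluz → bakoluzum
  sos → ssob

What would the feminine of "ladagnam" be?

ladagnamum

"ladagnam" has 3 vowels. The stems with 3 vowels (nohekiz → nohekizum, bakoluz → bakoluzum, ropipes → ropipesum) add -um.
So ladagnam → ladagnamum.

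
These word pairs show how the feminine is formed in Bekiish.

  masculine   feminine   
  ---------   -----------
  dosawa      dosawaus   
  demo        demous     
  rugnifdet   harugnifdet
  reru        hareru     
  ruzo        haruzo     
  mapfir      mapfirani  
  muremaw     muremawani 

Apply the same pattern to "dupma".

dupmaus

demo and ruzo both end in -o yet inflect differently (demous, haruzo), so the final letter is not what conditions the rule; the first letter is.
"dupma" begins with d-. The stems beginning with d- (dosawa → dosawaus, demo → demous) add -us.
The other patterns: stems beginning with r- add the prefix ha-; stems beginning with m- add -ani.
So dupma → dupmaus.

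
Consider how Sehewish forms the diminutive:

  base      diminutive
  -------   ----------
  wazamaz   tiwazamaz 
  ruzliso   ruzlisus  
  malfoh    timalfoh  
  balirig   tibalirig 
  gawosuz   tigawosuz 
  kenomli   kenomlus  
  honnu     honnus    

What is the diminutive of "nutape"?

"nutape" ends in a vowel. The stems ending in a vowel (ruzliso → ruzlisus, kenomli → kenomlus, honnu → honnus) drop the final letter and add -us.
So nutape → nutapus.

nutapus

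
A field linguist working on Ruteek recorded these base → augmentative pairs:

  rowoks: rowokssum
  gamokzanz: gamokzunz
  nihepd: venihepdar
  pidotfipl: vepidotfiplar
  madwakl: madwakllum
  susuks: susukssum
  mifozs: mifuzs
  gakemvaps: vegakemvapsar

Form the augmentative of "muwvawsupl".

gakemvaps and rowoks both end in -s yet inflect differently (vegakemvapsar, rowokssum), so the final letter is not what conditions the rule; the second-to-last letter is.
"muwvawsupl" has second-to-last letter 'p'. The stems whose second-to-last letter is 'p' (nihepd → venihepdar, gakemvaps → vegakemvapsar, pidotfipl → vepidotfiplar) add ve- … -ar around the stem.
The other patterns: stems whose second-to-last letter is 'k' double the final consonant and add -um; stems whose second-to-last letter is 'n' or 'z' change the last vowel to 'u'.
So muwvawsupl → vemuwvawsuplar.

vemuwvawsuplar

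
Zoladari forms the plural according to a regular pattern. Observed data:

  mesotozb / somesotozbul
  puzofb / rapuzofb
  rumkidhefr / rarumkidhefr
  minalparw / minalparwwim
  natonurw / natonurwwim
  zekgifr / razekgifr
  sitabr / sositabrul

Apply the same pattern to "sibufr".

rasibufr

"sibufr" has second-to-last letter 'f'. The stems whose second-to-last letter is 'f' (rumkidhefr → rarumkidhefr, zekgifr → razekgifr, puzofb → rapuzofb) add the prefix ra-.
So sibufr → rasibufr.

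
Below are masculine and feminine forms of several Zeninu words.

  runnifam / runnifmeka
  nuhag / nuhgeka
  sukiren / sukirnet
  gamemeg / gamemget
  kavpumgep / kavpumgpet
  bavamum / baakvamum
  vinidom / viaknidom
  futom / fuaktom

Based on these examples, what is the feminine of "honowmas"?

honowmseka

nuhag and gamemeg both end in -g yet inflect differently (nuhgeka, gamemget), so the final letter is not what conditions the rule; the last vowel is.
"honowmas" has last vowel 'a'. The stems whose last vowel is 'a' (runnifam → runnifmeka, nuhag → nuhgeka) delete the last vowel and add -eka.
The other patterns: stems whose last vowel is 'e' delete the last vowel and add -et; stems whose last vowel is 'o' or 'u' insert -ak- after the first vowel.
So honowmas → honowmseka.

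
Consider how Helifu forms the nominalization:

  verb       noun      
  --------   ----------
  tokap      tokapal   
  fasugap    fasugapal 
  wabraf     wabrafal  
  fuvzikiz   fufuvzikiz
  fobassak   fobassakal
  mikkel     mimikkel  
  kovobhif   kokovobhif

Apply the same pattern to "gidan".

wabraf and kovobhif both end in -f yet inflect differently (wabrafal, kokovobhif), so the final letter is not what conditions the rule; the last vowel is.
"gidan" has last vowel 'a'. The stems whose last vowel is 'a' (wabraf → wabrafal, tokap → tokapal, fobassak → fobassakal) add -al.
The other pattern: stems whose last vowel is 'e' or 'i' repeat the first consonant+vowel as a prefix.
So gidan → gidanal.

gidanal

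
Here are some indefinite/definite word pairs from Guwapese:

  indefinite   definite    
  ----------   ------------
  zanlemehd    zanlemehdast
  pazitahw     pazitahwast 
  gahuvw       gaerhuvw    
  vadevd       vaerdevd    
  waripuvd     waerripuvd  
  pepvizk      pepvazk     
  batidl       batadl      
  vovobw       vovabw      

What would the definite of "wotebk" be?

wotabk

"wotebk" has second-to-last letter 'b'. The one such stem in the data (vovobw → vovabw) changes the last vowel to 'a' (as do pepvizk, batidl), so the same rule applies.
So wotebk → wotabk.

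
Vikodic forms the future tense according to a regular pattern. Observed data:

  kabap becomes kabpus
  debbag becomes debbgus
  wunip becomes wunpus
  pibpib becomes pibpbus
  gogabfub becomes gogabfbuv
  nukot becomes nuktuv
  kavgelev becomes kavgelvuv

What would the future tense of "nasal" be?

naslus

pibpib and gogabfub both end in -b yet inflect differently (pibpbus, gogabfbuv), so the final letter is not what conditions the rule; the last vowel is.
"nasal" has last vowel 'a'. The stems whose last vowel is 'a' (kabap → kabpus, debbag → debbgus) delete the last vowel and add -us.
The other pattern: stems whose last vowel is 'e', 'o' or 'u' delete the last vowel and add -uv.
So nasal → naslus.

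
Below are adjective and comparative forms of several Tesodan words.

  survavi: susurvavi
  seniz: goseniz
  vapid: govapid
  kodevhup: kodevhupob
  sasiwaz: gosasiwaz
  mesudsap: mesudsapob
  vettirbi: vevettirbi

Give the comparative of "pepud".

"pepud" ends in -d. The one such stem in the data (vapid → govapid) adds the prefix go-, so the same rule applies.
So pepud → gopepud.

gopepud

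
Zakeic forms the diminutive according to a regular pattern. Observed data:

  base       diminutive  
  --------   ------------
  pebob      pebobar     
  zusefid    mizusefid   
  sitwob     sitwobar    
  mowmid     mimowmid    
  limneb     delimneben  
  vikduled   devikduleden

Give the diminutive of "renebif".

sitwob and limneb both end in -b yet inflect differently (sitwobar, delimneben), so the final letter is not what conditions the rule; the last vowel is.
"renebif" has last vowel 'i'. The stems whose last vowel is 'i' (zusefid → mizusefid, mowmid → mimowmid) add the prefix mi-.
So renebif → mirenebif.

mirenebif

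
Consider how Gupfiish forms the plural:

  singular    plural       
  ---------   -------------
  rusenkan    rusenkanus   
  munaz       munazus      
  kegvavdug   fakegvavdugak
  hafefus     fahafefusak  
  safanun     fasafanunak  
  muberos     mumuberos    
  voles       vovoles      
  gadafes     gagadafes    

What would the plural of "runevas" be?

rusenkan and safanun both end in -n yet inflect differently (rusenkanus, fasafanunak), so the final letter is not what conditions the rule; the last vowel is.
"runevas" has last vowel 'a'. The stems whose last vowel is 'a' (rusenkan → rusenkanus, munaz → munazus) add -us.
The other patterns: stems whose last vowel is 'u' add fa- … -ak around the stem; stems whose last vowel is 'e' or 'o' repeat the first consonant+vowel as a prefix.
So runevas → runevasus.

runevasus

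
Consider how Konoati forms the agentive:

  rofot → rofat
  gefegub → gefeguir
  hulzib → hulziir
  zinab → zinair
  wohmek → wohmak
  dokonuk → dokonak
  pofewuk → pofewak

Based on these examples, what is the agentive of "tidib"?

tidiir

"tidib" ends in -b. The stems ending in -b (gefegub → gefeguir, zinab → zinair, hulzib → hulziir) drop the final letter and add -ir.
The other pattern: stems ending in -k or -t change the last vowel to 'a'.
So tidib → tidiir.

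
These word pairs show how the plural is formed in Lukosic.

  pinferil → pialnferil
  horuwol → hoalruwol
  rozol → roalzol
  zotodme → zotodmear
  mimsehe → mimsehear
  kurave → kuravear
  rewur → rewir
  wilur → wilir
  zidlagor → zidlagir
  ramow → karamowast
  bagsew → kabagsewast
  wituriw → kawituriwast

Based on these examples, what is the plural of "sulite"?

"sulite" ends in -e. The stems ending in -e (zotodme → zotodmear, mimsehe → mimsehear, kurave → kuravear) add -ar.
The other patterns: stems ending in -l insert -al- after the first vowel; stems ending in -r change the last vowel to 'i'; stems ending in -w add ka- … -ast around the stem.
So sulite → sulitear.

sulitear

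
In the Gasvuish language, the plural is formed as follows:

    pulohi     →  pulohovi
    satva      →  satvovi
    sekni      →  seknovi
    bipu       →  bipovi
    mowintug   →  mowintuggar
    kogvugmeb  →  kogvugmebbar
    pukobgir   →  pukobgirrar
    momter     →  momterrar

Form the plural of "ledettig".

ledettiggar

bipu and mowintug both have last vowel 'u' yet inflect differently (bipovi, mowintuggar), so the last vowel is not what conditions the rule; whether the stem ends in a vowel or a consonant is.
"ledettig" ends in a consonant. The stems ending in a consonant (mowintug → mowintuggar, kogvugmeb → kogvugmebbar, pukobgir → pukobgirrar) double the final consonant and add -ar.
The other pattern: stems ending in a vowel drop the final letter and add -ovi.
So ledettig → ledettiggar.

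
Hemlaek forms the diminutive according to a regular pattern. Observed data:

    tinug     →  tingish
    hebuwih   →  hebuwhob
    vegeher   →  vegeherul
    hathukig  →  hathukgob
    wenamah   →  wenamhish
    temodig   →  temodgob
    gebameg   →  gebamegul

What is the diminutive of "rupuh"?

ruphish

gebameg and hathukig both end in -g yet inflect differently (gebamegul, hathukgob), so the final letter is not what conditions the rule; the last vowel is.
"rupuh" has last vowel 'u'. The one such stem in the data (tinug → tingish) deletes the last vowel and adds -ish (as does wenamah), so the same rule applies.
So rupuh → ruphish.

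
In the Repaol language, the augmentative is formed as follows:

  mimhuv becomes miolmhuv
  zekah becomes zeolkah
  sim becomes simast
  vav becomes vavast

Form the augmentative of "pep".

pepast

"pep" has 1 vowel. The stems with 1 vowel (sim → simast, vav → vavast) add -ast.
So pep → pepast.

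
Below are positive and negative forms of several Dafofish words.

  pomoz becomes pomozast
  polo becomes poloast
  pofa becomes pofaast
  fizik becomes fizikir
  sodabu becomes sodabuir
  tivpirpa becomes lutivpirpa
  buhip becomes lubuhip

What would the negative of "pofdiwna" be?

"pofdiwna" begins with p-. The stems beginning with p- (pomoz → pomozast, polo → poloast, pofa → pofaast) add -ast.
The other patterns: stems beginning with f- or s- add -ir; stems beginning with b- or t- add the prefix lu-.
So pofdiwna → pofdiwnaast.

pofdiwnaast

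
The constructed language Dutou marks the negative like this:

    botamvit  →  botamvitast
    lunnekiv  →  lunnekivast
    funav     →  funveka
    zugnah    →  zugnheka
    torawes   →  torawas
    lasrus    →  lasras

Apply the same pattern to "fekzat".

fekzteka

lunnekiv and funav both end in -v yet inflect differently (lunnekivast, funveka), so the final letter is not what conditions the rule; the last vowel is.
"fekzat" has last vowel 'a'. The stems whose last vowel is 'a' (funav → funveka, zugnah → zugnheka) delete the last vowel and add -eka.
The other patterns: stems whose last vowel is 'i' add -ast; stems whose last vowel is 'e' or 'u' change the last vowel to 'a'.
So fekzat → fekzteka.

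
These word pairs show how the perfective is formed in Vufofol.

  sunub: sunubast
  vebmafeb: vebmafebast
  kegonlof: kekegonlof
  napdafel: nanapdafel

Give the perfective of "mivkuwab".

vebmafeb and napdafel both have last vowel 'e' yet inflect differently (vebmafebast, nanapdafel), so the last vowel is not what conditions the rule; the final letter is.
"mivkuwab" ends in -b. The stems ending in -b (vebmafeb → vebmafebast, sunub → sunubast) add -ast.
So mivkuwab → mivkuwabast.

mivkuwabast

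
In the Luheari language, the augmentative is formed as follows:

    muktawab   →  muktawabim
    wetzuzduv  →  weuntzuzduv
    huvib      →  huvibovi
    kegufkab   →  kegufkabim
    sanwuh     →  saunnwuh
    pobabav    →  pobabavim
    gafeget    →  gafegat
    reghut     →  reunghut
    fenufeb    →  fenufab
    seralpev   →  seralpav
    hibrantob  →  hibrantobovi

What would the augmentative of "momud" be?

mounmud

pobabav and wetzuzduv both end in -v yet inflect differently (pobabavim, weuntzuzduv), so the final letter is not what conditions the rule; the last vowel is.
"momud" has last vowel 'u'. The stems whose last vowel is 'u' (wetzuzduv → weuntzuzduv, sanwuh → saunnwuh, reghut → reunghut) insert -un- after the first vowel.
The other patterns: stems whose last vowel is 'a' add -im; stems whose last vowel is 'e' change the last vowel to 'a'; stems whose last vowel is 'i' or 'o' add -ovi.
So momud → mounmud.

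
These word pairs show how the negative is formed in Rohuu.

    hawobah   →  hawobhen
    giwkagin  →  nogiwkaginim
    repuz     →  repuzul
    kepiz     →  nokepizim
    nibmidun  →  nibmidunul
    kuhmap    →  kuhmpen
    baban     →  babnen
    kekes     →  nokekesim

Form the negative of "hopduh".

hopduhul

nibmidun and baban both end in -n yet inflect differently (nibmidunul, babnen), so the final letter is not what conditions the rule; the last vowel is.
"hopduh" has last vowel 'u'. The stems whose last vowel is 'u' (nibmidun → nibmidunul, repuz → repuzul) add -ul.
So hopduh → hopduhul.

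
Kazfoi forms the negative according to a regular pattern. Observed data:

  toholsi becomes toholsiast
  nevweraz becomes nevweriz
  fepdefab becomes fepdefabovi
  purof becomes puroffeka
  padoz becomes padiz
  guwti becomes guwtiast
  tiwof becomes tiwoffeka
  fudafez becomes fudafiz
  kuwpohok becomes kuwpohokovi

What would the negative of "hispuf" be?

padoz and purof both have last vowel 'o' yet inflect differently (padiz, puroffeka), so the last vowel is not what conditions the rule; the final letter is.
"hispuf" ends in -f. The stems ending in -f (purof → puroffeka, tiwof → tiwoffeka) double the final consonant and add -eka.
So hispuf → hispuffeka.

hispuffeka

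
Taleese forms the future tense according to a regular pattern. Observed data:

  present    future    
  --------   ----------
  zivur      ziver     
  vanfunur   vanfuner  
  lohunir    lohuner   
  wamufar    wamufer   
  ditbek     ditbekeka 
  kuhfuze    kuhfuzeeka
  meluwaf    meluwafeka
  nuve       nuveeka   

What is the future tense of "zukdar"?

wamufar and meluwaf both have last vowel 'a' yet inflect differently (wamufer, meluwafeka), so the last vowel is not what conditions the rule; the final letter is.
"zukdar" ends in -r. The stems ending in -r (zivur → ziver, vanfunur → vanfuner, lohunir → lohuner) change the last vowel to 'e'.
The other pattern: stems ending in -e, -f or -k add -eka.
So zukdar → zukder.

zukder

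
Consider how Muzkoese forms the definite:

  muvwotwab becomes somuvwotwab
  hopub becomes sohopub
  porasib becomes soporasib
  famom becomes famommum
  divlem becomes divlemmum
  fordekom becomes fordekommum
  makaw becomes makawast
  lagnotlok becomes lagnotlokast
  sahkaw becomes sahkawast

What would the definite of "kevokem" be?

muvwotwab and makaw both have last vowel 'a' yet inflect differently (somuvwotwab, makawast), so the last vowel is not what conditions the rule; the final letter is.
"kevokem" ends in -m. The stems ending in -m (famom → famommum, divlem → divlemmum, fordekom → fordekommum) double the final consonant and add -um.
So kevokem → kevokemmum.

kevokemmum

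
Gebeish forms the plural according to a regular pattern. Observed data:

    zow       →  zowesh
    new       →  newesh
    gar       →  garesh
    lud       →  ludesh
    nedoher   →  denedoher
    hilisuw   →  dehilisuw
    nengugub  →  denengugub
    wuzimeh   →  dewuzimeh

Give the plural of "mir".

gar and nedoher both end in -r yet inflect differently (garesh, denedoher), so the final letter is not what conditions the rule; the number of vowels is.
"mir" has 1 vowel. The stems with 1 vowel (zow → zowesh, new → newesh, gar → garesh) add -esh.
So mir → miresh.

miresh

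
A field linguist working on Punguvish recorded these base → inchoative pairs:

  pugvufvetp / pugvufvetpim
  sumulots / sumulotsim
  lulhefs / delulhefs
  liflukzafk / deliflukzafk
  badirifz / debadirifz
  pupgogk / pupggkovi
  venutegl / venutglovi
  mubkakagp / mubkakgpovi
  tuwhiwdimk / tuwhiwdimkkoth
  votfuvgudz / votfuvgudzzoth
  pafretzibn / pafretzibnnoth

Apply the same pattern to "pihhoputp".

pihhoputpim

"pihhoputp" has second-to-last letter 't'. The stems whose second-to-last letter is 't' (pugvufvetp → pugvufvetpim, sumulots → sumulotsim) add -im.
So pihhoputp → pihhoputpim.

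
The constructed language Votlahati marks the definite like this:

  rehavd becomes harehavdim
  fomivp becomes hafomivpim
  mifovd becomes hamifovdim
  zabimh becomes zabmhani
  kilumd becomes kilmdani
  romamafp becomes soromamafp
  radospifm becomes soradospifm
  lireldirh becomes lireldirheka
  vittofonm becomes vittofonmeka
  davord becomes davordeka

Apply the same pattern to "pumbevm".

hapumbevmim

rehavd and kilumd both end in -d yet inflect differently (harehavdim, kilmdani), so the final letter is not what conditions the rule; the second-to-last letter is.
"pumbevm" has second-to-last letter 'v'. The stems whose second-to-last letter is 'v' (rehavd → harehavdim, fomivp → hafomivpim, mifovd → hamifovdim) add ha- … -im around the stem.
So pumbevm → hapumbevmim.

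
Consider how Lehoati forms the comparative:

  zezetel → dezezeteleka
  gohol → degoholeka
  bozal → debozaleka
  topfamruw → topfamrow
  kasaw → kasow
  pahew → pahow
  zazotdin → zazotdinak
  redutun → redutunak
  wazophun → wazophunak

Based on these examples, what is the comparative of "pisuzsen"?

pisuzsenak

bozal and kasaw both have last vowel 'a' yet inflect differently (debozaleka, kasow), so the last vowel is not what conditions the rule; the final letter is.
"pisuzsen" ends in -n. The stems ending in -n (zazotdin → zazotdinak, redutun → redutunak, wazophun → wazophunak) add -ak.
The other patterns: stems ending in -l add de- … -eka around the stem; stems ending in -w change the last vowel to 'o'.
So pisuzsen → pisuzsenak.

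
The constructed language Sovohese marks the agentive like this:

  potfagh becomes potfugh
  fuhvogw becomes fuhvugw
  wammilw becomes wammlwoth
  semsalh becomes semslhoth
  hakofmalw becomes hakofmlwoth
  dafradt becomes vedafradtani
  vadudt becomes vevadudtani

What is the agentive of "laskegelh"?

laskeglhoth

fuhvogw and wammilw both end in -w yet inflect differently (fuhvugw, wammlwoth), so the final letter is not what conditions the rule; the second-to-last letter is.
"laskegelh" has second-to-last letter 'l'. The stems whose second-to-last letter is 'l' (wammilw → wammlwoth, semsalh → semslhoth, hakofmalw → hakofmlwoth) delete the last vowel and add -oth.
The other patterns: stems whose second-to-last letter is 'g' change the last vowel to 'u'; stems whose second-to-last letter is 'd' add ve- … -ani around the stem.
So laskegelh → laskeglhoth.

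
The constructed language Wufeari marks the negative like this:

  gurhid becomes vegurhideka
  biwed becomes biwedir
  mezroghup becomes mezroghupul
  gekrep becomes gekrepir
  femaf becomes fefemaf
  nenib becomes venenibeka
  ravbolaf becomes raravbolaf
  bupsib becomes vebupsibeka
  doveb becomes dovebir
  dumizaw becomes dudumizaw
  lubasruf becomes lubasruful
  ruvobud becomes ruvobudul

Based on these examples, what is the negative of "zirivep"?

zirivepir

mezroghup and gekrep both end in -p yet inflect differently (mezroghupul, gekrepir), so the final letter is not what conditions the rule; the last vowel is.
"zirivep" has last vowel 'e'. The stems whose last vowel is 'e' (gekrep → gekrepir, doveb → dovebir, biwed → biwedir) add -ir.
So zirivep → zirivepir.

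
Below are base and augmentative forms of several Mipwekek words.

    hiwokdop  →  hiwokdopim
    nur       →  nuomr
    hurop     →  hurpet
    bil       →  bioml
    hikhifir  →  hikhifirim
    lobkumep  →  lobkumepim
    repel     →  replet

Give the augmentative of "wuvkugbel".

wuvkugbelim

bil and repel both end in -l yet inflect differently (bioml, replet), so the final letter is not what conditions the rule; the number of vowels is.
"wuvkugbel" has 3 vowels. The stems with 3 vowels (hiwokdop → hiwokdopim, hikhifir → hikhifirim, lobkumep → lobkumepim) add -im.
The other patterns: stems with 1 vowel insert -om- after the first vowel; stems with 2 vowels delete the last vowel and add -et.
So wuvkugbel → wuvkugbelim.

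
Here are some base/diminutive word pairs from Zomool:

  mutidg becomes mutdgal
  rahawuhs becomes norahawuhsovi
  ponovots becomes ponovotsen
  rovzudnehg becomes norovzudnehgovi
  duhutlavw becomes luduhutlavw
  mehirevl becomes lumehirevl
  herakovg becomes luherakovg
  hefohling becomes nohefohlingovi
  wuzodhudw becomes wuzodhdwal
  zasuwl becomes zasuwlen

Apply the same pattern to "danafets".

danafetsen

mehirevl and zasuwl both end in -l yet inflect differently (lumehirevl, zasuwlen), so the final letter is not what conditions the rule; the second-to-last letter is.
"danafets" has second-to-last letter 't'. The one such stem in the data (ponovots → ponovotsen) adds -en, so the same rule applies.
The other patterns: stems whose second-to-last letter is 'v' add the prefix lu-; stems whose second-to-last letter is 'd' delete the last vowel and add -al; stems whose second-to-last letter is 'h' or 'n' add no- … -ovi around the stem.
So danafets → danafetsen.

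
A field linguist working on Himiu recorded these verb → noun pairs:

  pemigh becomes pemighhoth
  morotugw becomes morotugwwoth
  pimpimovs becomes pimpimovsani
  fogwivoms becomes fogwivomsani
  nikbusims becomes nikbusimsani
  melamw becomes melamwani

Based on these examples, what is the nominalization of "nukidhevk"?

morotugw and melamw both end in -w yet inflect differently (morotugwwoth, melamwani), so the final letter is not what conditions the rule; the second-to-last letter is.
"nukidhevk" has second-to-last letter 'v'. The one such stem in the data (pimpimovs → pimpimovsani) adds -ani, so the same rule applies.
So nukidhevk → nukidhevkani.

nukidhevkani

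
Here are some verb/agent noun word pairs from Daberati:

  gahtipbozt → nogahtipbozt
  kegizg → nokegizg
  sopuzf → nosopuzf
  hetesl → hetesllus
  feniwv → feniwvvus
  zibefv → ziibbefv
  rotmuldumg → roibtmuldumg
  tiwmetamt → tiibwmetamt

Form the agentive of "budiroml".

"budiroml" has second-to-last letter 'm'. The stems whose second-to-last letter is 'm' (rotmuldumg → roibtmuldumg, tiwmetamt → tiibwmetamt) insert -ib- after the first vowel.
So budiroml → buibdiroml.

buibdiroml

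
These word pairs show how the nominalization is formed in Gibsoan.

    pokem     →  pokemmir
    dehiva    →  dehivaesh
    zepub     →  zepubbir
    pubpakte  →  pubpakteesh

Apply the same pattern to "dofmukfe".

"dofmukfe" ends in a vowel. The stems ending in a vowel (pubpakte → pubpakteesh, dehiva → dehivaesh) add -esh.
So dofmukfe → dofmukfeesh.

dofmukfeesh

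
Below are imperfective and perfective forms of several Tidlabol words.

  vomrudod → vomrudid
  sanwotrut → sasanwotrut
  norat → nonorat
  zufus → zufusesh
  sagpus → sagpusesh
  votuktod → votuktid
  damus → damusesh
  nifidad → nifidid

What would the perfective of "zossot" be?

"zossot" ends in -t. The stems ending in -t (sanwotrut → sasanwotrut, norat → nonorat) repeat the first consonant+vowel as a prefix.
The other patterns: stems ending in -d change the last vowel to 'i'; stems ending in -s add -esh.
So zossot → zozossot.

zozossot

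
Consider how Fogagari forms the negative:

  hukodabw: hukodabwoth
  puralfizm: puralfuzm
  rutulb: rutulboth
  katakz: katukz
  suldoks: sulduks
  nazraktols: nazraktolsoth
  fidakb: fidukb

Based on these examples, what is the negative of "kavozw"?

suldoks and nazraktols both end in -s yet inflect differently (sulduks, nazraktolsoth), so the final letter is not what conditions the rule; the second-to-last letter is.
"kavozw" has second-to-last letter 'z'. The one such stem in the data (puralfizm → puralfuzm) changes the last vowel to 'u' (as do suldoks, katakz), so the same rule applies.
The other pattern: stems whose second-to-last letter is 'b' or 'l' add -oth.
So kavozw → kavuzw.

kavuzw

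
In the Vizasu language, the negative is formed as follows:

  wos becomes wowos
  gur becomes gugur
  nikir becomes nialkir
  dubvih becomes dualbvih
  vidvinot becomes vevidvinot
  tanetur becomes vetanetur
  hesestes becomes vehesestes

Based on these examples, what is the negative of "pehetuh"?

vepehetuh

gur and nikir both end in -r yet inflect differently (gugur, nialkir), so the final letter is not what conditions the rule; the number of vowels is.
"pehetuh" has 3 vowels. The stems with 3 vowels (vidvinot → vevidvinot, tanetur → vetanetur, hesestes → vehesestes) add the prefix ve-.
So pehetuh → vepehetuh.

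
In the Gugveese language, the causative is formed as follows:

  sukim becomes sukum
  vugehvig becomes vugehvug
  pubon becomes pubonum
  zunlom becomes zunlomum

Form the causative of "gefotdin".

sukim and zunlom both end in -m yet inflect differently (sukum, zunlomum), so the final letter is not what conditions the rule; the last vowel is.
"gefotdin" has last vowel 'i'. The stems whose last vowel is 'i' (sukim → sukum, vugehvig → vugehvug) change the last vowel to 'u'.
The other pattern: stems whose last vowel is 'o' add -um.
So gefotdin → gefotdun.

gefotdun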